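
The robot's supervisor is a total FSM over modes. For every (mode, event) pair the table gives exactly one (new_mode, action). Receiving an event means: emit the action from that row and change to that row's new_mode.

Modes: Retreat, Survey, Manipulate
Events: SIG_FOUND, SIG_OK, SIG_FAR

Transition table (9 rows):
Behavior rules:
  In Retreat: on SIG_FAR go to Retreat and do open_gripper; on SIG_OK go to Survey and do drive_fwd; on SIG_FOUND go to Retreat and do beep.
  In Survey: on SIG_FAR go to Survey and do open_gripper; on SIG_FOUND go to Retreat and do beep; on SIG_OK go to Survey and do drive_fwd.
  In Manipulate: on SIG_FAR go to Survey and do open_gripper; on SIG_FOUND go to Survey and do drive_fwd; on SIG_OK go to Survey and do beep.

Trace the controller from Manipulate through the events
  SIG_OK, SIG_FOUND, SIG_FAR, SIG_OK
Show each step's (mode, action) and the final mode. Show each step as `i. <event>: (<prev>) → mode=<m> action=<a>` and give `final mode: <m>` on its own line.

final mode: Survey

1. SIG_OK: (Manipulate) → mode=Survey action=beep
2. SIG_FOUND: (Survey) → mode=Retreat action=beep
3. SIG_FAR: (Retreat) → mode=Retreat action=open_gripper
4. SIG_OK: (Retreat) → mode=Survey action=drive_fwd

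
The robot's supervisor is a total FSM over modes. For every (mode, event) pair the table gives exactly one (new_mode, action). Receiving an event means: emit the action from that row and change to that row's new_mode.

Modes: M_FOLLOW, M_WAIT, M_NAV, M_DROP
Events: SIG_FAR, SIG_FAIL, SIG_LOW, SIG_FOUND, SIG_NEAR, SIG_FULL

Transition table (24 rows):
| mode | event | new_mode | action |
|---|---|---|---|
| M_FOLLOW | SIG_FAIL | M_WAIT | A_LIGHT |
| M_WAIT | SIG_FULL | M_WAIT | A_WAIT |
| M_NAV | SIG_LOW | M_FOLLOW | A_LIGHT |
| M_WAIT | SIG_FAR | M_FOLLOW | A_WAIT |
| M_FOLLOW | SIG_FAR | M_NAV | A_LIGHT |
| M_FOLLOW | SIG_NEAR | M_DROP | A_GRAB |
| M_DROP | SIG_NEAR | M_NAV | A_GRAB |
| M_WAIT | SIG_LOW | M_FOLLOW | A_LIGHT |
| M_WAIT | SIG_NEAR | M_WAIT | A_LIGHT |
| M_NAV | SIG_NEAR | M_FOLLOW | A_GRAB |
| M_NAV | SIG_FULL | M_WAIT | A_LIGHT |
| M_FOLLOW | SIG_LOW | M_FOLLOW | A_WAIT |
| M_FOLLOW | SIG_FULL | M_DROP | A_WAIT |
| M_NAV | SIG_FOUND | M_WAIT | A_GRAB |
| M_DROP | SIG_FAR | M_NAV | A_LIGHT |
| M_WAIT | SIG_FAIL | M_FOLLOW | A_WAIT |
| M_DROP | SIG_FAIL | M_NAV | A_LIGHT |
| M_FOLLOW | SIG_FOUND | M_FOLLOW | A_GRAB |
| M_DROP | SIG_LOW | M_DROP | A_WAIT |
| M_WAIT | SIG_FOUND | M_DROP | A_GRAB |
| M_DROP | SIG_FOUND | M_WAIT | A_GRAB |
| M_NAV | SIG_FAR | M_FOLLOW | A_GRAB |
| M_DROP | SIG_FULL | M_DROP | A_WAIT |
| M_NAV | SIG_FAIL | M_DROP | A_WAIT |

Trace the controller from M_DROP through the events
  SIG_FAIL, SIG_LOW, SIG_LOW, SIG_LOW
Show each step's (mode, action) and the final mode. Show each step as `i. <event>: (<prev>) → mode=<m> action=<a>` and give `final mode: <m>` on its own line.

1. SIG_FAIL: (M_DROP) → mode=M_NAV action=A_LIGHT
2. SIG_LOW: (M_NAV) → mode=M_FOLLOW action=A_LIGHT
3. SIG_LOW: (M_FOLLOW) → mode=M_FOLLOW action=A_WAIT
4. SIG_LOW: (M_FOLLOW) → mode=M_FOLLOW action=A_WAIT

final mode: M_FOLLOW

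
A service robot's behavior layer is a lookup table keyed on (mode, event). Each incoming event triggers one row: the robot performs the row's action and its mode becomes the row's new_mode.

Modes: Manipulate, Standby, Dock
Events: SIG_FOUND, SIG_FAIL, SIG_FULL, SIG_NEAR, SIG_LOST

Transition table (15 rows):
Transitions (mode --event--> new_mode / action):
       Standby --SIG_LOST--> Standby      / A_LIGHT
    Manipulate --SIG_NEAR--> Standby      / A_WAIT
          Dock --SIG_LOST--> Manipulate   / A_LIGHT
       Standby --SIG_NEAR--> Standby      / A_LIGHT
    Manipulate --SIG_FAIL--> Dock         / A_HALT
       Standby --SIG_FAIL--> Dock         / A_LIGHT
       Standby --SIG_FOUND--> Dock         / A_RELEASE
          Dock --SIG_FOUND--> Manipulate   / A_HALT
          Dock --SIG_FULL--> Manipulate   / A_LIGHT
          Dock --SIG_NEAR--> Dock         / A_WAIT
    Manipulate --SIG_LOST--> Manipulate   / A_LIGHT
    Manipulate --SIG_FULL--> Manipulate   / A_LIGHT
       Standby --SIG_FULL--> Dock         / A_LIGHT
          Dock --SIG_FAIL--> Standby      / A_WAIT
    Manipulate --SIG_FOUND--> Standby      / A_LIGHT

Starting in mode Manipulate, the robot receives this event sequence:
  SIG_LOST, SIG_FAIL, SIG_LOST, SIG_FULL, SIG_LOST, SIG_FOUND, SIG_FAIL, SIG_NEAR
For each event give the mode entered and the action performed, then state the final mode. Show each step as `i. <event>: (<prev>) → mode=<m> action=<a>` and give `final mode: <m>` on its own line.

1. SIG_LOST: (Manipulate) → mode=Manipulate action=A_LIGHT
2. SIG_FAIL: (Manipulate) → mode=Dock action=A_HALT
3. SIG_LOST: (Dock) → mode=Manipulate action=A_LIGHT
4. SIG_FULL: (Manipulate) → mode=Manipulate action=A_LIGHT
5. SIG_LOST: (Manipulate) → mode=Manipulate action=A_LIGHT
6. SIG_FOUND: (Manipulate) → mode=Standby action=A_LIGHT
7. SIG_FAIL: (Standby) → mode=Dock action=A_LIGHT
8. SIG_NEAR: (Dock) → mode=Dock action=A_WAIT

final mode: Dock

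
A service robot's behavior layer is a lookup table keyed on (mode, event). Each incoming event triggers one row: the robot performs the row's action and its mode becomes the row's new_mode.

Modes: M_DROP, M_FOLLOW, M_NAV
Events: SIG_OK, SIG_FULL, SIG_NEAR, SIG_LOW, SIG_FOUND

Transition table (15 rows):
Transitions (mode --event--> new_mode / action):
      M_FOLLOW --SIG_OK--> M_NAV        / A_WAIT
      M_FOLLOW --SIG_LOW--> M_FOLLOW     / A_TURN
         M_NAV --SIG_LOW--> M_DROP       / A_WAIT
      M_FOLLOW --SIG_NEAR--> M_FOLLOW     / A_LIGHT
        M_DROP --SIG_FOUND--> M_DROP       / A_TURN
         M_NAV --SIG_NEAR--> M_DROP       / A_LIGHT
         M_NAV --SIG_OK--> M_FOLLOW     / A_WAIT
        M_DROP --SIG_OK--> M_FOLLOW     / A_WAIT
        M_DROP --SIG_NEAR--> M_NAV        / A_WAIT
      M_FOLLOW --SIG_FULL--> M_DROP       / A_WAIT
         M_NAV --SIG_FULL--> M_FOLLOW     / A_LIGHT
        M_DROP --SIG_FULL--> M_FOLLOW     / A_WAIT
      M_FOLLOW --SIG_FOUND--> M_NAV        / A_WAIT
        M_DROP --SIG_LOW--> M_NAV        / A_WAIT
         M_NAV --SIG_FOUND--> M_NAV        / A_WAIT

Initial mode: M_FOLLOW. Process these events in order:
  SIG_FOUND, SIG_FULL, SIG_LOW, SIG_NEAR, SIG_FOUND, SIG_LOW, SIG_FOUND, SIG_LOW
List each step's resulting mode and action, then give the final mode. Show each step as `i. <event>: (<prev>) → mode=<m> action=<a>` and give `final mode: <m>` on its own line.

1. SIG_FOUND: (M_FOLLOW) → mode=M_NAV action=A_WAIT
2. SIG_FULL: (M_NAV) → mode=M_FOLLOW action=A_LIGHT
3. SIG_LOW: (M_FOLLOW) → mode=M_FOLLOW action=A_TURN
4. SIG_NEAR: (M_FOLLOW) → mode=M_FOLLOW action=A_LIGHT
5. SIG_FOUND: (M_FOLLOW) → mode=M_NAV action=A_WAIT
6. SIG_LOW: (M_NAV) → mode=M_DROP action=A_WAIT
7. SIG_FOUND: (M_DROP) → mode=M_DROP action=A_TURN
8. SIG_LOW: (M_DROP) → mode=M_NAV action=A_WAIT

final mode: M_NAV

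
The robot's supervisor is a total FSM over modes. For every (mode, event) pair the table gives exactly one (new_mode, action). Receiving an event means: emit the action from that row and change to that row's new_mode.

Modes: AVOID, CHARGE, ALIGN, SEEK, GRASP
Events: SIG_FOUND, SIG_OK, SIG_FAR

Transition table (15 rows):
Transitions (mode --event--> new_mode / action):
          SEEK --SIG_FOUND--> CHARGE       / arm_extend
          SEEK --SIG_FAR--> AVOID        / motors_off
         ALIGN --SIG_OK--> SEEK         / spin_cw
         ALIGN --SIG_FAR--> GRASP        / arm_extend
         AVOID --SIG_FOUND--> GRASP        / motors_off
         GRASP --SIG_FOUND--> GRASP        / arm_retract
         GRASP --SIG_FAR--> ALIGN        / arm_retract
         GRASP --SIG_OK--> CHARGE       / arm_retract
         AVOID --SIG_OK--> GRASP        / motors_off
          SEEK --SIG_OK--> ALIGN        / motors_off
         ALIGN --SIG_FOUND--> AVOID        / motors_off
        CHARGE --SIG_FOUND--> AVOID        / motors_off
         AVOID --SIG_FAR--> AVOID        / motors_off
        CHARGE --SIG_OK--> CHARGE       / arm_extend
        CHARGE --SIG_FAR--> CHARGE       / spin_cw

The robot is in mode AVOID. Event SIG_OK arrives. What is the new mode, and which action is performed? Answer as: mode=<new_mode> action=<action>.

current mode = AVOID; filter table to that mode:
  (AVOID, SIG_FOUND) → (GRASP, motors_off)
  (AVOID, SIG_OK) → (GRASP, motors_off)  ← event matches
  (AVOID, SIG_FAR) → (AVOID, motors_off)
event = SIG_OK selects (GRASP, motors_off)

mode=GRASP action=motors_off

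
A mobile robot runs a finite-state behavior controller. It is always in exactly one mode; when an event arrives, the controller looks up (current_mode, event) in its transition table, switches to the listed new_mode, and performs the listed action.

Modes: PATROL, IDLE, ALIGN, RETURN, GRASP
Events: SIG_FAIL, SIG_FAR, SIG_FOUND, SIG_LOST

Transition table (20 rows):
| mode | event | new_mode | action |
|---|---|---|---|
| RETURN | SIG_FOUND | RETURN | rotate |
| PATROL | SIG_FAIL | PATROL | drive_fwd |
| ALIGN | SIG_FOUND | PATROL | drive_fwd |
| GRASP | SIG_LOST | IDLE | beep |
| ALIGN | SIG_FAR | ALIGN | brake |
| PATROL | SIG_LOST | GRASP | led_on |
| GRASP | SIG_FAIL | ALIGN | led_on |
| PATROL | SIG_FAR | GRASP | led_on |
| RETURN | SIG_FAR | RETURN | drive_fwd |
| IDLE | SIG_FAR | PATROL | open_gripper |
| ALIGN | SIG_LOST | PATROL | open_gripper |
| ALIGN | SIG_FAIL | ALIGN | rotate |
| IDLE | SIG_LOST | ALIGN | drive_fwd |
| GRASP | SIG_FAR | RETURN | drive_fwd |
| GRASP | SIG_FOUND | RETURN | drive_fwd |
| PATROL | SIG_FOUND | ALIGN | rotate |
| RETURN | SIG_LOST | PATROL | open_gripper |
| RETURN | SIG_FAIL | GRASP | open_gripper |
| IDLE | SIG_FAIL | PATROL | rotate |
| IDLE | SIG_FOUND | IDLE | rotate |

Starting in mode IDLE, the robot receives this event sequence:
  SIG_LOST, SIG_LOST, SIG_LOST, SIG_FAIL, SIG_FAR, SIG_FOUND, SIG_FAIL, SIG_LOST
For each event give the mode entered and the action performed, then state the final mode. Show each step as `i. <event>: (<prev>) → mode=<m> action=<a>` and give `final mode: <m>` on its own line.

1. SIG_LOST: (IDLE) → mode=ALIGN action=drive_fwd
2. SIG_LOST: (ALIGN) → mode=PATROL action=open_gripper
3. SIG_LOST: (PATROL) → mode=GRASP action=led_on
4. SIG_FAIL: (GRASP) → mode=ALIGN action=led_on
5. SIG_FAR: (ALIGN) → mode=ALIGN action=brake
6. SIG_FOUND: (ALIGN) → mode=PATROL action=drive_fwd
7. SIG_FAIL: (PATROL) → mode=PATROL action=drive_fwd
8. SIG_LOST: (PATROL) → mode=GRASP action=led_on

final mode: GRASP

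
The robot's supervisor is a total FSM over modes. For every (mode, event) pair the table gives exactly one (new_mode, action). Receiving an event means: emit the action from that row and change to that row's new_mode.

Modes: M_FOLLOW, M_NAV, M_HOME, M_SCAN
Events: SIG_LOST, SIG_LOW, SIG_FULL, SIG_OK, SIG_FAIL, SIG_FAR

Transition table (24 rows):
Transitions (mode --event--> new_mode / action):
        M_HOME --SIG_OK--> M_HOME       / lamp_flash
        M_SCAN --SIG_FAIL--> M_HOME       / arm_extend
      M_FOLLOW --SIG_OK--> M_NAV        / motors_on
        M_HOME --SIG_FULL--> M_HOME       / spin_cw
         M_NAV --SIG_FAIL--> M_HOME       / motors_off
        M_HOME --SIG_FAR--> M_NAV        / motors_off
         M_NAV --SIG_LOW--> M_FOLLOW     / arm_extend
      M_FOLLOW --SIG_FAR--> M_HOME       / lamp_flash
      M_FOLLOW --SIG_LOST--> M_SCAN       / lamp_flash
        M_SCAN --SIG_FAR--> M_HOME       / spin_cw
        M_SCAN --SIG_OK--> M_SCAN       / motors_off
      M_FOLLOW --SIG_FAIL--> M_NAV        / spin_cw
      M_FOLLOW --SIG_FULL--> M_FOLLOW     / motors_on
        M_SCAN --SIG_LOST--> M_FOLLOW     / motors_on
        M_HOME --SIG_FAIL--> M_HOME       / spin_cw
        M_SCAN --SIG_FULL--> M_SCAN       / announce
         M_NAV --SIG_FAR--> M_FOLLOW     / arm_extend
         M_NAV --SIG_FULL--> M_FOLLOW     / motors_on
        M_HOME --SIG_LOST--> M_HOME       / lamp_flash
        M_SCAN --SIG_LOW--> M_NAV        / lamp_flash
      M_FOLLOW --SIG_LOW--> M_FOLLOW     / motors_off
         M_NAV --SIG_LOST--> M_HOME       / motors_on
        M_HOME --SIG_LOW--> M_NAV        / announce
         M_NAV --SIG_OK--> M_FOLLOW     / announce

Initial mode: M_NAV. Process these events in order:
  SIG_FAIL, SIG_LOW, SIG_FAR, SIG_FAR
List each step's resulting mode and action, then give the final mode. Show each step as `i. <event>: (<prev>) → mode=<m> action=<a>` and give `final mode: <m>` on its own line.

1. SIG_FAIL: (M_NAV) → mode=M_HOME action=motors_off
2. SIG_LOW: (M_HOME) → mode=M_NAV action=announce
3. SIG_FAR: (M_NAV) → mode=M_FOLLOW action=arm_extend
4. SIG_FAR: (M_FOLLOW) → mode=M_HOME action=lamp_flash

final mode: M_HOME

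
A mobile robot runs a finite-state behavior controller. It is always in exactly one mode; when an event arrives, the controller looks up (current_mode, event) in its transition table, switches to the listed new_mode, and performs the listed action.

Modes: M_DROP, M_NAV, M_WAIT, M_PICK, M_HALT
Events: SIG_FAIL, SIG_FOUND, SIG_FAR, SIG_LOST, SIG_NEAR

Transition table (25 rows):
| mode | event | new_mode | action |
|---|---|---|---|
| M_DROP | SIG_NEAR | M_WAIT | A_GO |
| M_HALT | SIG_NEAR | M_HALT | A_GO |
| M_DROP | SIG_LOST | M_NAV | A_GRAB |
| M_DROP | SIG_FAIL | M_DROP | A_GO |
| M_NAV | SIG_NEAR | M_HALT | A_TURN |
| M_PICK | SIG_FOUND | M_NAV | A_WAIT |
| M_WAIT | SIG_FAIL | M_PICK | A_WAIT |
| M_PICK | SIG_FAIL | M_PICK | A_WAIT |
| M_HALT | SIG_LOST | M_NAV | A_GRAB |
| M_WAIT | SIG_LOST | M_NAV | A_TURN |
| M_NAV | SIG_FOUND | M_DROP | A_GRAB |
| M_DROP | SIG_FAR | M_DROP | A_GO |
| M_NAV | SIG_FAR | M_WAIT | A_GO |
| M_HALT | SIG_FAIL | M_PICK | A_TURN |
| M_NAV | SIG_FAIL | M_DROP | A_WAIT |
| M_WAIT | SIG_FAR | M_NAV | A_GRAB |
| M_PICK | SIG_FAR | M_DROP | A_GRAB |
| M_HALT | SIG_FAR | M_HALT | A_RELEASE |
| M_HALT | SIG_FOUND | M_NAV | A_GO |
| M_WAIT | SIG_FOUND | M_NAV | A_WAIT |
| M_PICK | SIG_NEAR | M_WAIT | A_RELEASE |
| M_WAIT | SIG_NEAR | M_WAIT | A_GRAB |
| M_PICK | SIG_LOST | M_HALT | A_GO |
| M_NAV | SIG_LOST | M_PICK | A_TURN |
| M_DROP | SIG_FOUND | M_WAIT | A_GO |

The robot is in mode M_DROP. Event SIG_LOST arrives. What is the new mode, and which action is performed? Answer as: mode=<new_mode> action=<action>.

mode=M_NAV action=A_GRAB

current mode = M_DROP; filter table to that mode:
  (M_DROP, SIG_NEAR) → (M_WAIT, A_GO)
  (M_DROP, SIG_LOST) → (M_NAV, A_GRAB)  ← event matches
  (M_DROP, SIG_FAIL) → (M_DROP, A_GO)
  (M_DROP, SIG_FAR) → (M_DROP, A_GO)
  (M_DROP, SIG_FOUND) → (M_WAIT, A_GO)
event = SIG_LOST selects (M_NAV, A_GRAB)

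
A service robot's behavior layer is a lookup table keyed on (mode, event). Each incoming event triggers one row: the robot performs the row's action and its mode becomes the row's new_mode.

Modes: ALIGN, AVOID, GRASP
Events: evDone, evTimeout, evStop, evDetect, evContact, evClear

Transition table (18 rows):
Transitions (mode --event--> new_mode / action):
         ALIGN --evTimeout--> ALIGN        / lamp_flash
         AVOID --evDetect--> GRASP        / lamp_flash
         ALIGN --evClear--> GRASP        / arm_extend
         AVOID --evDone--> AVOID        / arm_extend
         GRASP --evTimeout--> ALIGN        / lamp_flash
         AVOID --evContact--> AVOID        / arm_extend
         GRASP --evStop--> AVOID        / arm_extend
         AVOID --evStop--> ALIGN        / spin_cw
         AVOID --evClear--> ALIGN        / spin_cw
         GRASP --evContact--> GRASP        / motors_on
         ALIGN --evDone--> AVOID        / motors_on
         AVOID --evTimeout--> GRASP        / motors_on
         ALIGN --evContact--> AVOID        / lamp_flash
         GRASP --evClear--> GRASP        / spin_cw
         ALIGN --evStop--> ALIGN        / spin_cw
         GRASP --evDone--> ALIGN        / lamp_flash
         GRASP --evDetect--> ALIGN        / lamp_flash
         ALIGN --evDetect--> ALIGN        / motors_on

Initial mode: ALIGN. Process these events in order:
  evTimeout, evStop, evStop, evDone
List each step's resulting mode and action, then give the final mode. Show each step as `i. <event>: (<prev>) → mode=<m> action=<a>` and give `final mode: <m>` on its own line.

1. evTimeout: (ALIGN) → mode=ALIGN action=lamp_flash
2. evStop: (ALIGN) → mode=ALIGN action=spin_cw
3. evStop: (ALIGN) → mode=ALIGN action=spin_cw
4. evDone: (ALIGN) → mode=AVOID action=motors_on

final mode: AVOID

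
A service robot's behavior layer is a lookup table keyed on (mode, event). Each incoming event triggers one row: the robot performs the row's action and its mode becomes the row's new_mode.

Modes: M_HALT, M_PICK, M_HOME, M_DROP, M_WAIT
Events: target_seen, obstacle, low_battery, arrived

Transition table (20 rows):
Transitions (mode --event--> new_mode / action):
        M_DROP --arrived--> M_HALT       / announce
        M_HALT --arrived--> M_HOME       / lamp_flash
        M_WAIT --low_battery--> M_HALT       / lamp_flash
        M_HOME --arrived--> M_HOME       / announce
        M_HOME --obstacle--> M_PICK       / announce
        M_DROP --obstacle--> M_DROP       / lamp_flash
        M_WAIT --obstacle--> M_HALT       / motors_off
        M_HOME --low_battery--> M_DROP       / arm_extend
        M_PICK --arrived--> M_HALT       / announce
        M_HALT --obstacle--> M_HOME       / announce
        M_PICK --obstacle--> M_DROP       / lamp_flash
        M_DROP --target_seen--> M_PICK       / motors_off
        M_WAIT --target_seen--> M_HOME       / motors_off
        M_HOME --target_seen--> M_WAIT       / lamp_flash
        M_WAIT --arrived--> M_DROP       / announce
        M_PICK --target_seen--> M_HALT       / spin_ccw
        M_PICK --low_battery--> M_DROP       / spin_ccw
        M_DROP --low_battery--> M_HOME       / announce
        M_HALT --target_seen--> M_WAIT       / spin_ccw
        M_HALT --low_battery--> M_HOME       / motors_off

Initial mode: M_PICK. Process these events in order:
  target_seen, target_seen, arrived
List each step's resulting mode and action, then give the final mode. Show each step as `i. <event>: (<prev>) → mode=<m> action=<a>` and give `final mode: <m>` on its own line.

1. target_seen: (M_PICK) → mode=M_HALT action=spin_ccw
2. target_seen: (M_HALT) → mode=M_WAIT action=spin_ccw
3. arrived: (M_WAIT) → mode=M_DROP action=announce

final mode: M_DROP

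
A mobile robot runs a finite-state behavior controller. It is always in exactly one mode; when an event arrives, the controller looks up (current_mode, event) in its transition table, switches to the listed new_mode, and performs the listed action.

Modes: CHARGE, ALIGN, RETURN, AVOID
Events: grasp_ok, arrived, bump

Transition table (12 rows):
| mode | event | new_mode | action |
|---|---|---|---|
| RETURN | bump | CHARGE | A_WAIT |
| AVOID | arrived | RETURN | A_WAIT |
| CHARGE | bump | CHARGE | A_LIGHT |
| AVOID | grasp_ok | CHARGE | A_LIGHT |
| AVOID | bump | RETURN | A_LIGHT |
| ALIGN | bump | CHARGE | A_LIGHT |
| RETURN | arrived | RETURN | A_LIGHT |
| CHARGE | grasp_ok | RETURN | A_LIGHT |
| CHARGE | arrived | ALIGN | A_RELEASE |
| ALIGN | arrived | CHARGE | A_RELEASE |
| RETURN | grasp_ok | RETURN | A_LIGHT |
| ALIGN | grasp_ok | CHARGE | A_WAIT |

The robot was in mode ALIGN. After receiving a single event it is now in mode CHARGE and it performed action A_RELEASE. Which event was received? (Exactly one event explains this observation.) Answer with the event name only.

arrived

try grasp_ok: (ALIGN, grasp_ok) → (CHARGE, A_WAIT)
try arrived: (ALIGN, arrived) → (CHARGE, A_RELEASE)  ← matches
try bump: (ALIGN, bump) → (CHARGE, A_LIGHT)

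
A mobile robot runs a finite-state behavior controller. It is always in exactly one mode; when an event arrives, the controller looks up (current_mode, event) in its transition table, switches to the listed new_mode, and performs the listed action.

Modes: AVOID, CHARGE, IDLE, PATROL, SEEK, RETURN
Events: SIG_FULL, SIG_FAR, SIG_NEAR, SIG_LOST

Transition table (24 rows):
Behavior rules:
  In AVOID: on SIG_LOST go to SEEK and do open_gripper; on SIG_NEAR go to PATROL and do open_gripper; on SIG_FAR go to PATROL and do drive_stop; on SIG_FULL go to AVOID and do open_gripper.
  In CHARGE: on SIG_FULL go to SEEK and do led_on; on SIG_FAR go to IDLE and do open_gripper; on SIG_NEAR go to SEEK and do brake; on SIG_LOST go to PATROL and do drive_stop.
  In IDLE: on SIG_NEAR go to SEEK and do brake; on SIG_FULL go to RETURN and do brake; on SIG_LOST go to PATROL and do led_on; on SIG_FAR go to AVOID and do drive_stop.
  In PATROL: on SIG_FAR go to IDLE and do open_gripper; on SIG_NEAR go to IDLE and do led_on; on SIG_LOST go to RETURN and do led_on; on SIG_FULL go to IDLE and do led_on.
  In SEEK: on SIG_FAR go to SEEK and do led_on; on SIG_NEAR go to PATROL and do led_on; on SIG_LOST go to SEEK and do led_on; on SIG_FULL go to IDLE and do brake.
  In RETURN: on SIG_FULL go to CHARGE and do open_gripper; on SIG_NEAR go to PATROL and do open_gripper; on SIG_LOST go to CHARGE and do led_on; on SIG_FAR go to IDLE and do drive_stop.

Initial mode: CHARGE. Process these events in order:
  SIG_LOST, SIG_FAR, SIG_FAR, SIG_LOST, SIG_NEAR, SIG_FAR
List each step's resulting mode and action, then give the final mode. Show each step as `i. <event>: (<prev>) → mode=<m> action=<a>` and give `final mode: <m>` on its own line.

final mode: IDLE

1. SIG_LOST: (CHARGE) → mode=PATROL action=drive_stop
2. SIG_FAR: (PATROL) → mode=IDLE action=open_gripper
3. SIG_FAR: (IDLE) → mode=AVOID action=drive_stop
4. SIG_LOST: (AVOID) → mode=SEEK action=open_gripper
5. SIG_NEAR: (SEEK) → mode=PATROL action=led_on
6. SIG_FAR: (PATROL) → mode=IDLE action=open_gripper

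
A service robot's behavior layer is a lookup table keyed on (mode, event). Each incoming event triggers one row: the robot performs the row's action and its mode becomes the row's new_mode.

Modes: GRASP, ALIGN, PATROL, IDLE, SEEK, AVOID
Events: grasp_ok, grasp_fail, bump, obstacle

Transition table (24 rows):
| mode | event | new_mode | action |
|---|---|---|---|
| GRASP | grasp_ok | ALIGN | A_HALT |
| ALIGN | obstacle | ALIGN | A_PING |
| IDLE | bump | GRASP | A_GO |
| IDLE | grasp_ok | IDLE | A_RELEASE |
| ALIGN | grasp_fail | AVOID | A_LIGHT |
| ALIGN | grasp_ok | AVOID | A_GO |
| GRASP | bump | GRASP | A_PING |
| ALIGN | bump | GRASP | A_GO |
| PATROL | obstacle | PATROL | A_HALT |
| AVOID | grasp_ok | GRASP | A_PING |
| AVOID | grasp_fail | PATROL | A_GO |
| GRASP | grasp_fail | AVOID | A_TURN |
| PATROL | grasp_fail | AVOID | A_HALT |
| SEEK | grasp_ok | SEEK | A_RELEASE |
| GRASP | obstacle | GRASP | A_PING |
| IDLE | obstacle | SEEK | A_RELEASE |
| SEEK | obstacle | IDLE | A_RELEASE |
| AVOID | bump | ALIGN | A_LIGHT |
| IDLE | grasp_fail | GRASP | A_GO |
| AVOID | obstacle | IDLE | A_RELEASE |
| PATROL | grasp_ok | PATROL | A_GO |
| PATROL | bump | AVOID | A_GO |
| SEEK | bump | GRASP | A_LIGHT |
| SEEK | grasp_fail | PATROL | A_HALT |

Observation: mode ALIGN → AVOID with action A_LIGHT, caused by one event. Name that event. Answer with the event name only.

try grasp_ok: (ALIGN, grasp_ok) → (AVOID, A_GO)
try grasp_fail: (ALIGN, grasp_fail) → (AVOID, A_LIGHT)  ← matches
try bump: (ALIGN, bump) → (GRASP, A_GO)
try obstacle: (ALIGN, obstacle) → (ALIGN, A_PING)

grasp_fail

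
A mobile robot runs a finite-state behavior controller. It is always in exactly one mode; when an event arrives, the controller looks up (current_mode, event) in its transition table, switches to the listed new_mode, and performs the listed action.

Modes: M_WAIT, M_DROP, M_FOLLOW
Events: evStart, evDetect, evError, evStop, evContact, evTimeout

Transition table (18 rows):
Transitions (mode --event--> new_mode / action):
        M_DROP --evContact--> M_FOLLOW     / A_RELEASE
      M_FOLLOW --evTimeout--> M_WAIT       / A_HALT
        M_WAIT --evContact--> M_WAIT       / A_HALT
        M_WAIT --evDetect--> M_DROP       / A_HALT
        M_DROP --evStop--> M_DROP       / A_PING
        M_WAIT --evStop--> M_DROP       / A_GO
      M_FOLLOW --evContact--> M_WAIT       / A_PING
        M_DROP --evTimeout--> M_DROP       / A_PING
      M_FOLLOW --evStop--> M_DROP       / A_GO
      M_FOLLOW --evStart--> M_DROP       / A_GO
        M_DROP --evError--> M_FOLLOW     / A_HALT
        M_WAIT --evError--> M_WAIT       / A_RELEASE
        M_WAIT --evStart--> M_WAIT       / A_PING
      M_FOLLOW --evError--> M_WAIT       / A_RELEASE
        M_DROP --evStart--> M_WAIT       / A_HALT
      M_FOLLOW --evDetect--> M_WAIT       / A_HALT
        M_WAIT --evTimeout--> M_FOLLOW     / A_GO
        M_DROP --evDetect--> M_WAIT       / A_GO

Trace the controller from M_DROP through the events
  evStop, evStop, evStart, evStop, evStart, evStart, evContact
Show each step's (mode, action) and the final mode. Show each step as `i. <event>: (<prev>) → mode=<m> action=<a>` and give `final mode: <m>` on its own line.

final mode: M_WAIT

1. evStop: (M_DROP) → mode=M_DROP action=A_PING
2. evStop: (M_DROP) → mode=M_DROP action=A_PING
3. evStart: (M_DROP) → mode=M_WAIT action=A_HALT
4. evStop: (M_WAIT) → mode=M_DROP action=A_GO
5. evStart: (M_DROP) → mode=M_WAIT action=A_HALT
6. evStart: (M_WAIT) → mode=M_WAIT action=A_PING
7. evContact: (M_WAIT) → mode=M_WAIT action=A_HALT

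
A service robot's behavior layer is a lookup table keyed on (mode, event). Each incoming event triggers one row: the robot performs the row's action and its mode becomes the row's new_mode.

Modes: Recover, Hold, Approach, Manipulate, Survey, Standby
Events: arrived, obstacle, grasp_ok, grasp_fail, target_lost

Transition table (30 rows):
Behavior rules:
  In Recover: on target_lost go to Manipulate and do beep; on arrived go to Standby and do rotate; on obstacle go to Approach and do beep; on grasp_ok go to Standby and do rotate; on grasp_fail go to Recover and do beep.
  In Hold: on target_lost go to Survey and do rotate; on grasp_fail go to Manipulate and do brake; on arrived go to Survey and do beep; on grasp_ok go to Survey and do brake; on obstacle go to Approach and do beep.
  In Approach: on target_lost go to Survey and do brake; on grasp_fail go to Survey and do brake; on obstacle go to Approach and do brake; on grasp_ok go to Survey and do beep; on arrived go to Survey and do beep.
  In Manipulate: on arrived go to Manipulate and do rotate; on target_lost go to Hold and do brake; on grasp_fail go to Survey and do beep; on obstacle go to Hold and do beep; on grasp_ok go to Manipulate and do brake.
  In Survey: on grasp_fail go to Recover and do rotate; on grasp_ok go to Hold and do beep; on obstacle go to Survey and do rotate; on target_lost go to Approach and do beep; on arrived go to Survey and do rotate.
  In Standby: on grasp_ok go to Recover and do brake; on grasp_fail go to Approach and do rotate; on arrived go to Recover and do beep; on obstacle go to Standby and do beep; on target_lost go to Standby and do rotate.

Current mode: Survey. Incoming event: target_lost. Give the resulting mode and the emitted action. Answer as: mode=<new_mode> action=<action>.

current mode = Survey; filter table to that mode:
  (Survey, grasp_fail) → (Recover, rotate)
  (Survey, grasp_ok) → (Hold, beep)
  (Survey, obstacle) → (Survey, rotate)
  (Survey, target_lost) → (Approach, beep)  ← event matches
  (Survey, arrived) → (Survey, rotate)
event = target_lost selects (Approach, beep)

mode=Approach action=beep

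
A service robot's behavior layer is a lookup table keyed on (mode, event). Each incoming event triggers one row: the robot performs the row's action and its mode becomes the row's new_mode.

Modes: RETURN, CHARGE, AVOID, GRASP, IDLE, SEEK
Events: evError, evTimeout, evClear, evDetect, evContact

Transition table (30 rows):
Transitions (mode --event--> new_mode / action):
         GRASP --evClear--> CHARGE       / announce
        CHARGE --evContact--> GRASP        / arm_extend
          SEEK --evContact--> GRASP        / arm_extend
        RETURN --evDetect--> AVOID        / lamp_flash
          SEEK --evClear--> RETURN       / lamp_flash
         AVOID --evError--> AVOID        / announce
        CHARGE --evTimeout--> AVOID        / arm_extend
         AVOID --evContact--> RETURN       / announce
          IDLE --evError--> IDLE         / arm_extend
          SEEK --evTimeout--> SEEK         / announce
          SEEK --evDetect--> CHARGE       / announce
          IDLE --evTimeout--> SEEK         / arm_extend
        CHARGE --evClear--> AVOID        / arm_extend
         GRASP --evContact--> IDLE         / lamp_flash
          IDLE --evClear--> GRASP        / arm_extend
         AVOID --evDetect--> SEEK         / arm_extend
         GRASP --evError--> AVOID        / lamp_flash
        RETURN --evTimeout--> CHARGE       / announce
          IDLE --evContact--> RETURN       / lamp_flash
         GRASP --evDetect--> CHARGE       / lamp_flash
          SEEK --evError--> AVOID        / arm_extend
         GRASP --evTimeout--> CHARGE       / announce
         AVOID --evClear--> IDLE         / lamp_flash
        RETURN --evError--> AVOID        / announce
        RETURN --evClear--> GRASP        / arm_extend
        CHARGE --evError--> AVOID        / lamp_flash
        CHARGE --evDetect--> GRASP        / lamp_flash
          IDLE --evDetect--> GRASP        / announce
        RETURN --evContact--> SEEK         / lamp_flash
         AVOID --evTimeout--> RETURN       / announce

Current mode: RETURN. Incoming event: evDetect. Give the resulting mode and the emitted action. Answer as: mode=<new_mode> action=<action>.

mode=AVOID action=lamp_flash

current mode = RETURN; filter table to that mode:
  (RETURN, evDetect) → (AVOID, lamp_flash)  ← event matches
  (RETURN, evTimeout) → (CHARGE, announce)
  (RETURN, evError) → (AVOID, announce)
  (RETURN, evClear) → (GRASP, arm_extend)
  (RETURN, evContact) → (SEEK, lamp_flash)
event = evDetect selects (AVOID, lamp_flash)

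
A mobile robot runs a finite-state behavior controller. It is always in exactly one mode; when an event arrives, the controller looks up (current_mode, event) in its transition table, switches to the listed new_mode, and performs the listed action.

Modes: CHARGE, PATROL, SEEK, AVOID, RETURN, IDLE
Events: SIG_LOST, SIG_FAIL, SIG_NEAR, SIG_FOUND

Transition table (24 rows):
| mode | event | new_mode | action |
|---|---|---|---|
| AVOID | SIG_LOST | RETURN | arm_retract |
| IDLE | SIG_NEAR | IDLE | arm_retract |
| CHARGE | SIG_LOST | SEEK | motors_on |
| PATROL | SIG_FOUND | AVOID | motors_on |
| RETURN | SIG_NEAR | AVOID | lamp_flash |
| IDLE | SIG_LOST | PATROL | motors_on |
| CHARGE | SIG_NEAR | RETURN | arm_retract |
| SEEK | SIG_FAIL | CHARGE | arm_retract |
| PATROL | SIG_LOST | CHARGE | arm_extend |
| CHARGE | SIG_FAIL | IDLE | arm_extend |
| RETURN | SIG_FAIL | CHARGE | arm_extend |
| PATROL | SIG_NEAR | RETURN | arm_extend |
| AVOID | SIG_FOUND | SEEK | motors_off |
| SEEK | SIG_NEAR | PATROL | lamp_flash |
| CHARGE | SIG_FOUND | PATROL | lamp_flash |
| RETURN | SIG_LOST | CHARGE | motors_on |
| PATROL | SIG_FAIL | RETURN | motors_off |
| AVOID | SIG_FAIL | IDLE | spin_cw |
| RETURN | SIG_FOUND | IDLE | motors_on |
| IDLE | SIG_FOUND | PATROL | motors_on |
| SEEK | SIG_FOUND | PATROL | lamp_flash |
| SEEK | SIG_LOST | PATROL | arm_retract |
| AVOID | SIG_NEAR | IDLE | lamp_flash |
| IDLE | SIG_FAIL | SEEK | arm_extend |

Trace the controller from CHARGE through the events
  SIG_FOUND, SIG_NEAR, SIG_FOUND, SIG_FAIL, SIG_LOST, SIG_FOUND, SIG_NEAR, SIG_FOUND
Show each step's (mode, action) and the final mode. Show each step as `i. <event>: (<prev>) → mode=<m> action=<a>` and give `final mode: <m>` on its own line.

1. SIG_FOUND: (CHARGE) → mode=PATROL action=lamp_flash
2. SIG_NEAR: (PATROL) → mode=RETURN action=arm_extend
3. SIG_FOUND: (RETURN) → mode=IDLE action=motors_on
4. SIG_FAIL: (IDLE) → mode=SEEK action=arm_extend
5. SIG_LOST: (SEEK) → mode=PATROL action=arm_retract
6. SIG_FOUND: (PATROL) → mode=AVOID action=motors_on
7. SIG_NEAR: (AVOID) → mode=IDLE action=lamp_flash
8. SIG_FOUND: (IDLE) → mode=PATROL action=motors_on

final mode: PATROL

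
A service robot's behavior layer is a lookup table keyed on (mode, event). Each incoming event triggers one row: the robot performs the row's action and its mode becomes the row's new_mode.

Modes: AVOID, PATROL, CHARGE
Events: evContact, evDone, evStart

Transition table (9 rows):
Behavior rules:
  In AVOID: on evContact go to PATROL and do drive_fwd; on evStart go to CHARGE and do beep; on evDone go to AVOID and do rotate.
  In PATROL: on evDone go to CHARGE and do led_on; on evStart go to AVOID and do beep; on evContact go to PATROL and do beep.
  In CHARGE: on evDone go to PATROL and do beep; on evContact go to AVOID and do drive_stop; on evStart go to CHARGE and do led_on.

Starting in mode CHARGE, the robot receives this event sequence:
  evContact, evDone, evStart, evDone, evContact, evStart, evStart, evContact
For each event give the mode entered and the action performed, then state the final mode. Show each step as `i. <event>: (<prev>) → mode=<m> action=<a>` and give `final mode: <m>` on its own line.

1. evContact: (CHARGE) → mode=AVOID action=drive_stop
2. evDone: (AVOID) → mode=AVOID action=rotate
3. evStart: (AVOID) → mode=CHARGE action=beep
4. evDone: (CHARGE) → mode=PATROL action=beep
5. evContact: (PATROL) → mode=PATROL action=beep
6. evStart: (PATROL) → mode=AVOID action=beep
7. evStart: (AVOID) → mode=CHARGE action=beep
8. evContact: (CHARGE) → mode=AVOID action=drive_stop

final mode: AVOID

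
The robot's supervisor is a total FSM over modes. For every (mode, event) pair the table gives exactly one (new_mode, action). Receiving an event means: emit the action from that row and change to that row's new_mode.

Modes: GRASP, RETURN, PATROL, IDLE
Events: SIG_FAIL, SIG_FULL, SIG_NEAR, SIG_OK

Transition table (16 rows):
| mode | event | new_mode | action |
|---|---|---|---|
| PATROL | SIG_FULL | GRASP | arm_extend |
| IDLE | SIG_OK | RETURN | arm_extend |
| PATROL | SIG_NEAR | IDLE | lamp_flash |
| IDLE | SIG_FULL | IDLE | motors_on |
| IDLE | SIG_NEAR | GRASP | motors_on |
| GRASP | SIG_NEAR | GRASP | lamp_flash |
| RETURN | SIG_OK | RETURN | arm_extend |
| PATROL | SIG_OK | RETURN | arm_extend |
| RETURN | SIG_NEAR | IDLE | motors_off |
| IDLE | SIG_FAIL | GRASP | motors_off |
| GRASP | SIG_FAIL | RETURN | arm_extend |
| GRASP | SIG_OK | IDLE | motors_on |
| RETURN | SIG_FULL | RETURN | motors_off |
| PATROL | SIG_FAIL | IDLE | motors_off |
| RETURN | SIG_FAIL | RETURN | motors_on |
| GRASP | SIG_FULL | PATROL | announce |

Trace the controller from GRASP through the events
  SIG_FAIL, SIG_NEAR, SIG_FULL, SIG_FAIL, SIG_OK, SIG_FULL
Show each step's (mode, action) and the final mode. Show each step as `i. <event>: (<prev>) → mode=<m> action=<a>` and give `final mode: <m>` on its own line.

1. SIG_FAIL: (GRASP) → mode=RETURN action=arm_extend
2. SIG_NEAR: (RETURN) → mode=IDLE action=motors_off
3. SIG_FULL: (IDLE) → mode=IDLE action=motors_on
4. SIG_FAIL: (IDLE) → mode=GRASP action=motors_off
5. SIG_OK: (GRASP) → mode=IDLE action=motors_on
6. SIG_FULL: (IDLE) → mode=IDLE action=motors_on

final mode: IDLE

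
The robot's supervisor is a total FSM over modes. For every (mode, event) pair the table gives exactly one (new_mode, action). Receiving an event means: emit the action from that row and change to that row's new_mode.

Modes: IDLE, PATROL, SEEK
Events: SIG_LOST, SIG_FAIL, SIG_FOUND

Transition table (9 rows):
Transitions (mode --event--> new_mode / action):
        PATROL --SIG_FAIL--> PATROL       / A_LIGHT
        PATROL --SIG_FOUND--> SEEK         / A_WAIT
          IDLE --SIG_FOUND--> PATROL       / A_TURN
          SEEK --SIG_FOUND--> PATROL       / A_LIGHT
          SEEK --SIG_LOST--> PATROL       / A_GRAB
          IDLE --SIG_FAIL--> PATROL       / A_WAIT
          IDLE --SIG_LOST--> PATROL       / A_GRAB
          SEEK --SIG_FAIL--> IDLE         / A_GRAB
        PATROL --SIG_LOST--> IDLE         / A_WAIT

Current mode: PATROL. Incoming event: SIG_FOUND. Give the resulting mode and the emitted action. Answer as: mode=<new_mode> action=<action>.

current mode = PATROL; filter table to that mode:
  (PATROL, SIG_FAIL) → (PATROL, A_LIGHT)
  (PATROL, SIG_FOUND) → (SEEK, A_WAIT)  ← event matches
  (PATROL, SIG_LOST) → (IDLE, A_WAIT)
event = SIG_FOUND selects (SEEK, A_WAIT)

mode=SEEK action=A_WAIT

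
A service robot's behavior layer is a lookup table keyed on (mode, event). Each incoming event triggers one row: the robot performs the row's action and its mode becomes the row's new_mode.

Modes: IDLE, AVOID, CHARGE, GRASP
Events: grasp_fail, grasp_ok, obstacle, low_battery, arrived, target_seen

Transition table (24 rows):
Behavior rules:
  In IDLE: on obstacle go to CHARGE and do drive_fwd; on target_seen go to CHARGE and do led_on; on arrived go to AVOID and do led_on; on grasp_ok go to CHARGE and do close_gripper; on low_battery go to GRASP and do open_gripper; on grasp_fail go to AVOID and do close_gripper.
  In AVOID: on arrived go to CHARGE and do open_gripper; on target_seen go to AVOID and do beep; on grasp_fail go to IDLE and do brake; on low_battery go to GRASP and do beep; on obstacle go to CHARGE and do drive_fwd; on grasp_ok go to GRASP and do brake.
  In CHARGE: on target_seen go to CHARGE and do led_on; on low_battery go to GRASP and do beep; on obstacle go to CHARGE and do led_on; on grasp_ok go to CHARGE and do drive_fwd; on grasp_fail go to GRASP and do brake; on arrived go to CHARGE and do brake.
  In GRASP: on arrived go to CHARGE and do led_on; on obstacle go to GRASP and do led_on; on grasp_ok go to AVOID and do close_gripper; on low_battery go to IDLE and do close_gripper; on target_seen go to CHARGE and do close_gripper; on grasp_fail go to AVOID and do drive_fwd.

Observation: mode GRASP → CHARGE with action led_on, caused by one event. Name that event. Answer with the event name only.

try grasp_fail: (GRASP, grasp_fail) → (AVOID, drive_fwd)
try grasp_ok: (GRASP, grasp_ok) → (AVOID, close_gripper)
try obstacle: (GRASP, obstacle) → (GRASP, led_on)
try low_battery: (GRASP, low_battery) → (IDLE, close_gripper)
try arrived: (GRASP, arrived) → (CHARGE, led_on)  ← matches
try target_seen: (GRASP, target_seen) → (CHARGE, close_gripper)

arrived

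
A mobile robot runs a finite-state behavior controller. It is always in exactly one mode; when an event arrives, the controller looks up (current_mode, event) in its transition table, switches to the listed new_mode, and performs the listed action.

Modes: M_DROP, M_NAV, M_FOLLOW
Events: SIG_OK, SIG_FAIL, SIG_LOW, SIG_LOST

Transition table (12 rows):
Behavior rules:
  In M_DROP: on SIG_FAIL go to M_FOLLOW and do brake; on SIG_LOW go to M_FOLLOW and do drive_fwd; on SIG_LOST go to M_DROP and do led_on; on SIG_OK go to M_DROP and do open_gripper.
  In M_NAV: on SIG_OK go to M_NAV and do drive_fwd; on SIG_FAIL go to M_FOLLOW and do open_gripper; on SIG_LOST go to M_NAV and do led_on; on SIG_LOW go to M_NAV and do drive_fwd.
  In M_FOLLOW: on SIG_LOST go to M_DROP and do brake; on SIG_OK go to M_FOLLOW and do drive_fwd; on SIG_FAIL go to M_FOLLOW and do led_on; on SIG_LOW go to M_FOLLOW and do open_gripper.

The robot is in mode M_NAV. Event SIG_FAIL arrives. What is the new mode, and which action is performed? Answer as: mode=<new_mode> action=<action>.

current mode = M_NAV; filter table to that mode:
  (M_NAV, SIG_OK) → (M_NAV, drive_fwd)
  (M_NAV, SIG_FAIL) → (M_FOLLOW, open_gripper)  ← event matches
  (M_NAV, SIG_LOST) → (M_NAV, led_on)
  (M_NAV, SIG_LOW) → (M_NAV, drive_fwd)
event = SIG_FAIL selects (M_FOLLOW, open_gripper)

mode=M_FOLLOW action=open_gripper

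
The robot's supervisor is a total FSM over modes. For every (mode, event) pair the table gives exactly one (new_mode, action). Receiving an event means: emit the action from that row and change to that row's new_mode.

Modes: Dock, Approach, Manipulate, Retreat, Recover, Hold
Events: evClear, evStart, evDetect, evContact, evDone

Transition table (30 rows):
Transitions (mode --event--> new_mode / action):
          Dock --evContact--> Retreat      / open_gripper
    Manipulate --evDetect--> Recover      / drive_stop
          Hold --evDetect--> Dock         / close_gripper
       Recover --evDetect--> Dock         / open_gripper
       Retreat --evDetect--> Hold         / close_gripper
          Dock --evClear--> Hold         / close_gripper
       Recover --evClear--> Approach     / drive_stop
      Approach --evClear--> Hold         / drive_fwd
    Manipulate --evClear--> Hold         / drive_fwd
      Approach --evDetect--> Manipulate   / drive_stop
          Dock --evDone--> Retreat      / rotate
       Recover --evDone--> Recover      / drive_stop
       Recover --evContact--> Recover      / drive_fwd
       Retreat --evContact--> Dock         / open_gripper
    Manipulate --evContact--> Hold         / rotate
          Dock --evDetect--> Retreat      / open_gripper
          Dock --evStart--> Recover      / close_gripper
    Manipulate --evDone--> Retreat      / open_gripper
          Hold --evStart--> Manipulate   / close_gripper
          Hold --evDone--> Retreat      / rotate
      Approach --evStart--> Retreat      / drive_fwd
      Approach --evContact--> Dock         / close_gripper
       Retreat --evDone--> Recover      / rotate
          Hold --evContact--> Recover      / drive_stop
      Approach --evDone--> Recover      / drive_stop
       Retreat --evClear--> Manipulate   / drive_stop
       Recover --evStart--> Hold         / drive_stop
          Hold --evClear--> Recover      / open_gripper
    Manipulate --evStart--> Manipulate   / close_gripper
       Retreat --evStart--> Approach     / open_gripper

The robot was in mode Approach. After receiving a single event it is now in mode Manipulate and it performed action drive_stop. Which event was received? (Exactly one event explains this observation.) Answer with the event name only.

evDetect

try evClear: (Approach, evClear) → (Hold, drive_fwd)
try evStart: (Approach, evStart) → (Retreat, drive_fwd)
try evDetect: (Approach, evDetect) → (Manipulate, drive_stop)  ← matches
try evContact: (Approach, evContact) → (Dock, close_gripper)
try evDone: (Approach, evDone) → (Recover, drive_stop)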